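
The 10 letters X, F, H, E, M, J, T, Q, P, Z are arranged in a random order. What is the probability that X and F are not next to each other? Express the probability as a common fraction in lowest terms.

There are 10! = 3628800 arrangements.
Arrangements with X and F adjacent: 2·9! = 725760.
So not adjacent: 3628800 − 725760 = 2903040, probability 2903040/3628800 = 4/5.

4/5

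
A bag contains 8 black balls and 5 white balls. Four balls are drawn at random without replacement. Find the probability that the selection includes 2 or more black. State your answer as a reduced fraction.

There are C(13,4) = 715 ways to choose the 4.
Count the complement (fewer than 2 black): C(8,0)·C(5,4) + C(8,1)·C(5,3) = 5 + 80 = 85.
Probability = 1 − 85/715 = 630/715 = 126/143.

126/143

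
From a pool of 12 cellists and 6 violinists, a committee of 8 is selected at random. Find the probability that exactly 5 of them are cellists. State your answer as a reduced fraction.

80/221

There are C(18,8) = 43758 ways to choose 8 from 18.
Selections with exactly 5 cellists: choose 5 of the 12 cellists and 3 of the 6 violinists, C(12,5)·C(6,3) = 792·20 = 15840.
Probability = 15840/43758 = 80/221.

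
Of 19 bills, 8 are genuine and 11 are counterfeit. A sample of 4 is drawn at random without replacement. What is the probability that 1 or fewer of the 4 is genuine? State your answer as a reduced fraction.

275/646

Total selections: C(19,4) = 3876.
Favorable selections (1 or fewer genuine): C(8,0)·C(11,4) + C(8,1)·C(11,3) = 330 + 1320 = 1650.
Probability = 1650/3876 = 275/646.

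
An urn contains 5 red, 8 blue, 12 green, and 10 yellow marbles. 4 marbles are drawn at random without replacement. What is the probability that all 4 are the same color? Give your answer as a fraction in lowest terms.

39/2618

There are C(35,4) = 52360 ways to draw 4 marbles.
All same color: C(5,4) + C(8,4) + C(12,4) + C(10,4) = 5 + 70 + 495 + 210 = 780.
Probability = 780/52360 = 39/2618.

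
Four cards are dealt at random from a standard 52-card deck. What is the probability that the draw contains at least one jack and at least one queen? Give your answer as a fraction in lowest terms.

1332/20825

There are C(52,4) = 270725 possible draws.
By inclusion-exclusion on the complements, draws missing all jacks or all queens: C(48,4) + C(48,4) − C(44,4) = 194580 + 194580 − 135751 = 253409.
So draws with at least one of each: 270725 − 253409 = 17316, probability 17316/270725 = 1332/20825.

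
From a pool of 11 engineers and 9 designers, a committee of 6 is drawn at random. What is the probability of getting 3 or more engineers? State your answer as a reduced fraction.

Total selections: C(20,6) = 38760.
Favorable selections (3 or more engineers): C(11,3)·C(9,3) + C(11,4)·C(9,2) + C(11,5)·C(9,1) + C(11,6)·C(9,0) = 13860 + 11880 + 4158 + 462 = 30360.
Probability = 30360/38760 = 253/323.

253/323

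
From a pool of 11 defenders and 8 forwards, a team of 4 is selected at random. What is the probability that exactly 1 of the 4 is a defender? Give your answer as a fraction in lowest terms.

There are C(19,4) = 3876 ways to choose 4 from 19.
Selections with exactly 1 defender: choose 1 of the 11 defenders and 3 of the 8 forwards, C(11,1)·C(8,3) = 11·56 = 616.
Probability = 616/3876 = 154/969.

154/969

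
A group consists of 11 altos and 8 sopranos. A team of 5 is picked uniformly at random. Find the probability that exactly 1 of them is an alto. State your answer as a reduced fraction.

There are C(19,5) = 11628 ways to choose 5 from 19.
Selections with exactly 1 alto: choose 1 of the 11 altos and 4 of the 8 sopranos, C(11,1)·C(8,4) = 11·70 = 770.
Probability = 770/11628 = 385/5814.

385/5814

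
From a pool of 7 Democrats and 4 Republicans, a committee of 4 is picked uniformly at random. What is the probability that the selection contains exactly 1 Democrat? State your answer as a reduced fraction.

14/165

There are C(11,4) = 330 ways to choose 4 from 11.
Selections with exactly 1 Democrat: choose 1 of the 7 Democrats and 3 of the 4 Republicans, C(7,1)·C(4,3) = 7·4 = 28.
Probability = 28/330 = 14/165.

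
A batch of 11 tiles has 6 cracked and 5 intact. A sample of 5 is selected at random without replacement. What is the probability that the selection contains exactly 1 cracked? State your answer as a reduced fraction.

There are C(11,5) = 462 ways to choose 5 from 11.
Selections with exactly 1 cracked: choose 1 of the 6 cracked and 4 of the 5 intact, C(6,1)·C(5,4) = 6·5 = 30.
Probability = 30/462 = 5/77.

5/77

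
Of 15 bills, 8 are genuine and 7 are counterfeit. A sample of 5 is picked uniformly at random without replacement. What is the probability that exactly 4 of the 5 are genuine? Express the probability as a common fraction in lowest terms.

There are C(15,5) = 3003 ways to choose 5 from 15.
Selections with exactly 4 genuine: choose 4 of the 8 genuine and 1 of the 7 counterfeit, C(8,4)·C(7,1) = 70·7 = 490.
Probability = 490/3003 = 70/429.

70/429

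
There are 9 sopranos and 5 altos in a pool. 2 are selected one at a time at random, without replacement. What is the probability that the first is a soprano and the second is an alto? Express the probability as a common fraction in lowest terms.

45/182

Multiply the conditional probabilities at each draw: 9/14 · 5/13 = 45/182.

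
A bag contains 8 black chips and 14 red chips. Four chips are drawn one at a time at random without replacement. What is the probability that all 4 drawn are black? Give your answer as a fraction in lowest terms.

Multiply the conditional probabilities at each draw: 8/22 · 7/21 · 6/20 · 5/19 = 1680/175560 = 2/209.

2/209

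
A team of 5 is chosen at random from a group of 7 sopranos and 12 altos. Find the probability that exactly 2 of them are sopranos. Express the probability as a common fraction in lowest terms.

The sample space is all 5-subsets of the 19: C(19,5) = 11628.
Selections with exactly 2 sopranos: choose 2 of the 7 sopranos and 3 of the 12 altos, C(7,2)·C(12,3) = 21·220 = 4620.
Probability = 4620/11628 = 385/969.

385/969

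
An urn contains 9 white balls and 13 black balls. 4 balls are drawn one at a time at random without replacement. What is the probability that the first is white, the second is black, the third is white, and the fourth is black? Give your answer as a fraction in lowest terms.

468/7315

Multiply the conditional probabilities at each draw: 9/22 · 13/21 · 8/20 · 12/19 = 11232/175560 = 468/7315.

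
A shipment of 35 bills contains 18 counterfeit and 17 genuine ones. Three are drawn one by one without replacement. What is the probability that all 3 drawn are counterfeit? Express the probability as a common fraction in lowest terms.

Multiply the conditional probabilities at each draw: 18/35 · 17/34 · 16/33 = 4896/39270 = 48/385.

48/385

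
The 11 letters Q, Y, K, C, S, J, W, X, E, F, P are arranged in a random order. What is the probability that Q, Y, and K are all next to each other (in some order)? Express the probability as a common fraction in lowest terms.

There are 11! = 39916800 arrangements.
Treat the three as one block: 9! placements × 3! orders within the block = 362880·6 = 2177280.
Probability = 2177280/39916800 = 3/55.

3/55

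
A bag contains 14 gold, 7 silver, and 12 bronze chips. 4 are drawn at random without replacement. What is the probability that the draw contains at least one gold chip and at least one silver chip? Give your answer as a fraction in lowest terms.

There are C(33,4) = 40920 possible draws.
By inclusion-exclusion on the complements, draws missing all gold or all silver: C(19,4) + C(26,4) − C(12,4) = 3876 + 14950 − 495 = 18331.
So draws with at least one of each: 40920 − 18331 = 22589, probability 22589/40920.

22589/40920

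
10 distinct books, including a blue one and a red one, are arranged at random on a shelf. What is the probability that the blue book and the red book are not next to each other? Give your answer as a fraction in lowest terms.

4/5

There are 10! = 3628800 arrangements.
Arrangements with the blue book and the red book adjacent: 2·9! = 725760.
So not adjacent: 3628800 − 725760 = 2903040, probability 2903040/3628800 = 4/5.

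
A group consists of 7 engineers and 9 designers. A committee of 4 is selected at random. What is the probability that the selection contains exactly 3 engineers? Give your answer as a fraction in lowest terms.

9/52

The sample space is all 4-subsets of the 16: C(16,4) = 1820.
Selections with exactly 3 engineers: choose 3 of the 7 engineers and 1 of the 9 designers, C(7,3)·C(9,1) = 35·9 = 315.
Probability = 315/1820 = 9/52.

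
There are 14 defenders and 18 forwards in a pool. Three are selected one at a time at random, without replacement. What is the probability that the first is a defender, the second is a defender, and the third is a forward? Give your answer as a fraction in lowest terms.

273/2480

Multiply the conditional probabilities at each draw: 14/32 · 13/31 · 18/30 = 3276/29760 = 273/2480.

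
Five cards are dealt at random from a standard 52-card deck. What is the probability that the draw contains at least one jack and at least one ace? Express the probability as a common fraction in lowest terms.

There are C(52,5) = 2598960 possible draws.
By inclusion-exclusion on the complements, draws missing all jacks or all aces: C(48,5) + C(48,5) − C(44,5) = 1712304 + 1712304 − 1086008 = 2338600.
So draws with at least one of each: 2598960 − 2338600 = 260360, probability 260360/2598960 = 6509/64974.

6509/64974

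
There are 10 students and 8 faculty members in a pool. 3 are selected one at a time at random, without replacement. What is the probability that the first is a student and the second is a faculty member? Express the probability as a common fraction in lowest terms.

40/153

Multiply the conditional probabilities at each draw: 10/18 · 8/17 = 80/306 = 40/153.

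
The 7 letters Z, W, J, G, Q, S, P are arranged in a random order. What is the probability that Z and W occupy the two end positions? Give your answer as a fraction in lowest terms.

1/21

There are 7! = 5040 arrangements.
Place Z and W at the ends in 2 ways, arrange the remaining 5 in 5! = 120 ways: 2·120 = 240.
Probability = 240/5040 = 1/21.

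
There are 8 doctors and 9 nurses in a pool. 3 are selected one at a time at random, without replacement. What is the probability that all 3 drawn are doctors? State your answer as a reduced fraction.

7/85

Multiply the conditional probabilities at each draw: 8/17 · 7/16 · 6/15 = 336/4080 = 7/85.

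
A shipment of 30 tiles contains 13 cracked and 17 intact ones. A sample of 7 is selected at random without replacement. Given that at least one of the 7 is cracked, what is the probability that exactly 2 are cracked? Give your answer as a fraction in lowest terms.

Work in counts. Selections with at least one cracked: C(30,7) − C(17,7) = 2035800 − 19448 = 2016352.
Of those, selections where exactly 2 are cracked: C(13,2)·C(17,5) = 78·6188 = 482664.
Conditional probability = 482664/2016352 = 4641/19388.

4641/19388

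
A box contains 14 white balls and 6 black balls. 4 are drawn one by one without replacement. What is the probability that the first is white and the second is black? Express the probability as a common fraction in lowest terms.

Multiply the conditional probabilities at each draw: 14/20 · 6/19 = 84/380 = 21/95.

21/95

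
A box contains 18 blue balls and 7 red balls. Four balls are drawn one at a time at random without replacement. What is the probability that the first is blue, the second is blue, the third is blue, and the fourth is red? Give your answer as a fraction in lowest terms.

714/6325

Multiply the conditional probabilities at each draw: 18/25 · 17/24 · 16/23 · 7/22 = 34272/303600 = 714/6325.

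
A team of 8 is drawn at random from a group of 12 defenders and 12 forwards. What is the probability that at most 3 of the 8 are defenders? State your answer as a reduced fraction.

2477/7429

There are C(24,8) = 735471 ways to choose the 8.
Favorable selections (at most 3 defenders): C(12,0)·C(12,8) + C(12,1)·C(12,7) + C(12,2)·C(12,6) + C(12,3)·C(12,5) = 495 + 9504 + 60984 + 174240 = 245223.
Probability = 245223/735471 = 2477/7429.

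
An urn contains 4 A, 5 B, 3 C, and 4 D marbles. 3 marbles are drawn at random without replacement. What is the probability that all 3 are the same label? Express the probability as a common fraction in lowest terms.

There are C(16,3) = 560 ways to draw 3 marbles.
All same label: C(4,3) + C(5,3) + C(3,3) + C(4,3) = 4 + 10 + 1 + 4 = 19.
Probability = 19/560.

19/560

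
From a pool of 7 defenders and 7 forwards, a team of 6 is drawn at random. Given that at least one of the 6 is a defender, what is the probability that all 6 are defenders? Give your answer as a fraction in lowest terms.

1/428

Work in counts. Selections with at least one defender: C(14,6) − C(7,6) = 3003 − 7 = 2996.
Of those, selections where all 6 are defenders: C(7,6) = 7.
Conditional probability = 7/2996 = 1/428.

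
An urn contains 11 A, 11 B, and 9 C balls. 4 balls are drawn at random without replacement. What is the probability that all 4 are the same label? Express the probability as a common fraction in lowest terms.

There are C(31,4) = 31465 ways to draw 4 balls.
All same label: C(11,4) + C(11,4) + C(9,4) = 330 + 330 + 126 = 786.
Probability = 786/31465.

786/31465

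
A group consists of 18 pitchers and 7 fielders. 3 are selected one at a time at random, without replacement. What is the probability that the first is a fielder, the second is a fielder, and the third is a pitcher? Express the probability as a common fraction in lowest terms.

63/1150

Multiply the conditional probabilities at each draw: 7/25 · 6/24 · 18/23 = 756/13800 = 63/1150.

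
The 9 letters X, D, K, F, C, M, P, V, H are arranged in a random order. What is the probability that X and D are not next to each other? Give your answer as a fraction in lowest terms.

There are 9! = 362880 arrangements.
Arrangements with X and D adjacent: 2·8! = 80640.
So not adjacent: 362880 − 80640 = 282240, probability 282240/362880 = 7/9.

7/9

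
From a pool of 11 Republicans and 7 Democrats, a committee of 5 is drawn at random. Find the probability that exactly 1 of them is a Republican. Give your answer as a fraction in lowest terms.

There are C(18,5) = 8568 ways to choose 5 from 18.
Selections with exactly 1 Republican: choose 1 of the 11 Republicans and 4 of the 7 Democrats, C(11,1)·C(7,4) = 11·35 = 385.
Probability = 385/8568 = 55/1224.

55/1224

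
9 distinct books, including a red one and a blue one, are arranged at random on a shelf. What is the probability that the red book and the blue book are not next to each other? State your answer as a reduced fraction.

There are 9! = 362880 arrangements.
Arrangements with the red book and the blue book adjacent: 2·8! = 80640.
So not adjacent: 362880 − 80640 = 282240, probability 282240/362880 = 7/9.

7/9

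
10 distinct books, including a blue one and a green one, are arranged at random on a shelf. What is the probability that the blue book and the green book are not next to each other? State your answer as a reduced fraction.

4/5

There are 10! = 3628800 arrangements.
Arrangements with the blue book and the green book adjacent: 2·9! = 725760.
So not adjacent: 3628800 − 725760 = 2903040, probability 2903040/3628800 = 4/5.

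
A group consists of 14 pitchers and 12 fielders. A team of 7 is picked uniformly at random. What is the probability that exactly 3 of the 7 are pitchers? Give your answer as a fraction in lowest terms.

There are C(26,7) = 657800 ways to choose 7 from 26.
Selections with exactly 3 pitchers: choose 3 of the 14 pitchers and 4 of the 12 fielders, C(14,3)·C(12,4) = 364·495 = 180180.
Probability = 180180/657800 = 63/230.

63/230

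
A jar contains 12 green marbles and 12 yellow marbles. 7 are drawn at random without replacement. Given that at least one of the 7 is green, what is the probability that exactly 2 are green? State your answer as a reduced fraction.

33/218

Work in counts. Selections with at least one green: C(24,7) − C(12,7) = 346104 − 792 = 345312.
Of those, selections where exactly 2 are green: C(12,2)·C(12,5) = 66·792 = 52272.
Conditional probability = 52272/345312 = 33/218.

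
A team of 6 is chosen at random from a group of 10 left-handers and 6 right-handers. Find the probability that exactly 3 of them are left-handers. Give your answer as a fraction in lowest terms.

Total number of selections: C(16,6) = 8008.
Selections with exactly 3 left-handers: choose 3 of the 10 left-handers and 3 of the 6 right-handers, C(10,3)·C(6,3) = 120·20 = 2400.
Probability = 2400/8008 = 300/1001.

300/1001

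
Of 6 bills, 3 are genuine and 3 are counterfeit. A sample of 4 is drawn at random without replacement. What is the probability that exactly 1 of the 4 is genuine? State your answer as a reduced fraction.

There are C(6,4) = 15 ways to choose 4 from 6.
Selections with exactly 1 genuine: choose 1 of the 3 genuine and 3 of the 3 counterfeit, C(3,1)·C(3,3) = 3·1 = 3.
Probability = 3/15 = 1/5.

1/5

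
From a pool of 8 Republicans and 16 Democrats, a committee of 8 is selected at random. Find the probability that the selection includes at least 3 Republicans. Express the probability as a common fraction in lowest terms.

12329/22287

Total selections: C(24,8) = 735471.
Count the complement (fewer than 3 Republicans): C(8,0)·C(16,8) + C(8,1)·C(16,7) + C(8,2)·C(16,6) = 12870 + 91520 + 224224 = 328614.
Probability = 1 − 328614/735471 = 406857/735471 = 12329/22287.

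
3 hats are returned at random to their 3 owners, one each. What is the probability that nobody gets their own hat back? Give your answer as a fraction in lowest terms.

1/3

There are 3! = 6 assignments.
By inclusion-exclusion, assignments with no fixed points: C(3,0)·3! − C(3,1)·2! + C(3,2)·1! − C(3,3)·0! = 2.
Probability = 2/6 = 1/3.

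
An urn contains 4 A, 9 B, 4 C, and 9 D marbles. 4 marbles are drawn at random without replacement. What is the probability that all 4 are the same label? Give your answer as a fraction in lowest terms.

127/7475

There are C(26,4) = 14950 ways to draw 4 marbles.
All same label: C(4,4) + C(9,4) + C(4,4) + C(9,4) = 1 + 126 + 1 + 126 = 254.
Probability = 254/14950 = 127/7475.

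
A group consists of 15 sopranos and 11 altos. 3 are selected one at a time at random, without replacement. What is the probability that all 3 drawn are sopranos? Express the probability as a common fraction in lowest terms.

7/40

Multiply the conditional probabilities at each draw: 15/26 · 14/25 · 13/24 = 2730/15600 = 7/40.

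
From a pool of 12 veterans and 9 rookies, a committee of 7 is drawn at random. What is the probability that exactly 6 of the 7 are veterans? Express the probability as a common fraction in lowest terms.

There are C(21,7) = 116280 ways to choose 7 from 21.
Selections with exactly 6 veterans: choose 6 of the 12 veterans and 1 of the 9 rookies, C(12,6)·C(9,1) = 924·9 = 8316.
Probability = 8316/116280 = 231/3230.

231/3230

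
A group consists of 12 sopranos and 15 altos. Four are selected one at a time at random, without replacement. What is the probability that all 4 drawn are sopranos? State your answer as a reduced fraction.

Multiply the conditional probabilities at each draw: 12/27 · 11/26 · 10/25 · 9/24 = 11880/421200 = 11/390.

11/390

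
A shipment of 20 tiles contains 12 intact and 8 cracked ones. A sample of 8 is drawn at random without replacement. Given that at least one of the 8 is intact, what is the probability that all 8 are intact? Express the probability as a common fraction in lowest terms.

Work in counts. Selections with at least one intact: C(20,8) − C(8,8) = 125970 − 1 = 125969.
Of those, selections where all 8 are intact: C(12,8) = 495.
Conditional probability = 495/125969.

495/125969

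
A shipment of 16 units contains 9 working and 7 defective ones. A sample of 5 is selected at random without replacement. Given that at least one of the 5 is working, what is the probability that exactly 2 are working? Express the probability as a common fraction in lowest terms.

20/69

Work in counts. Selections with at least one working: C(16,5) − C(7,5) = 4368 − 21 = 4347.
Of those, selections where exactly 2 are working: C(9,2)·C(7,3) = 36·35 = 1260.
Conditional probability = 1260/4347 = 20/69.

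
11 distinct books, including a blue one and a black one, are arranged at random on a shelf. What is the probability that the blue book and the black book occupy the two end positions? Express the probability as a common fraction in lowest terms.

1/55

There are 11! = 39916800 arrangements.
Place the blue book and the black book at the ends in 2 ways, arrange the remaining 9 in 9! = 362880 ways: 2·362880 = 725760.
Probability = 725760/39916800 = 1/55.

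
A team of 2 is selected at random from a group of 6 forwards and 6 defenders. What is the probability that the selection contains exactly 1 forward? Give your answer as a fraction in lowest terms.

6/11

There are C(12,2) = 66 ways to choose 2 from 12.
Selections with exactly 1 forward: choose 1 of the 6 forwards and 1 of the 6 defenders, C(6,1)·C(6,1) = 6·6 = 36.
Probability = 36/66 = 6/11.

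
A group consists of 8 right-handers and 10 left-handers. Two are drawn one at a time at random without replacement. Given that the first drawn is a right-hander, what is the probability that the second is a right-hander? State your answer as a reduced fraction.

After removing one right-hander, 17 remain: 7 right-handers and 10 left-handers.
So the probability the next is a right-hander is 7/17.

7/17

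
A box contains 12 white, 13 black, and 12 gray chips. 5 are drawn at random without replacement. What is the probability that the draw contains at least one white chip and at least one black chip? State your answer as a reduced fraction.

3445/4403

There are C(37,5) = 435897 possible draws.
By inclusion-exclusion on the complements, draws missing all white or all black: C(25,5) + C(24,5) − C(12,5) = 53130 + 42504 − 792 = 94842.
So draws with at least one of each: 435897 − 94842 = 341055, probability 341055/435897 = 3445/4403.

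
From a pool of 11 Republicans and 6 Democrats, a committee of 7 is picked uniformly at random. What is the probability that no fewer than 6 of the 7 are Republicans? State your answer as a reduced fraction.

141/884

There are C(17,7) = 19448 ways to choose the 7.
Favorable selections (no fewer than 6 Republicans): C(11,6)·C(6,1) + C(11,7)·C(6,0) = 2772 + 330 = 3102.
Probability = 3102/19448 = 141/884.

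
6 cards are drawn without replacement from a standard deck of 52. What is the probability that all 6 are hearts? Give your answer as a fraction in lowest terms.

33/391510

There are C(52,6) = 20358520 possible 6-card hands.
Hands that are all hearts: C(13,6) = 1716.
Probability = 1716/20358520 = 33/391510.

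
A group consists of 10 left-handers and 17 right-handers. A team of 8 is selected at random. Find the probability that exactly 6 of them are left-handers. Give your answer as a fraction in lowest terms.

1904/148005

Total number of selections: C(27,8) = 2220075.
Selections with exactly 6 left-handers: choose 6 of the 10 left-handers and 2 of the 17 right-handers, C(10,6)·C(17,2) = 210·136 = 28560.
Probability = 28560/2220075 = 1904/148005.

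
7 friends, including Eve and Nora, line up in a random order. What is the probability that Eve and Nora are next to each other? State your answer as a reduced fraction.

There are 7! = 5040 arrangements.
Treat Eve and Nora as a block: 6! arrangements of the blocks × 2 orders within the block = 2·720 = 1440.
Probability = 1440/5040 = 2/7.

2/7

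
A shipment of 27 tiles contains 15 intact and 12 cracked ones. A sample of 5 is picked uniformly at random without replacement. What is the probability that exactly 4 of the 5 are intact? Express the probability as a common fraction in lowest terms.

14/69

The sample space is all 5-subsets of the 27: C(27,5) = 80730.
Selections with exactly 4 intact: choose 4 of the 15 intact and 1 of the 12 cracked, C(15,4)·C(12,1) = 1365·12 = 16380.
Probability = 16380/80730 = 14/69.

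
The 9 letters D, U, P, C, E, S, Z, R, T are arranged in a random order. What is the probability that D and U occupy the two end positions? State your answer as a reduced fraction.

1/36

There are 9! = 362880 arrangements.
Place D and U at the ends in 2 ways, arrange the remaining 7 in 7! = 5040 ways: 2·5040 = 10080.
Probability = 10080/362880 = 1/36.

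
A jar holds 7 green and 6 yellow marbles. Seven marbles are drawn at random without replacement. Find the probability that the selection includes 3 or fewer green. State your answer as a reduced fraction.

329/858

There are C(13,7) = 1716 ways to choose the 7.
Favorable selections (3 or fewer green): C(7,1)·C(6,6) + C(7,2)·C(6,5) + C(7,3)·C(6,4) = 7 + 126 + 525 = 658.
Probability = 658/1716 = 329/858.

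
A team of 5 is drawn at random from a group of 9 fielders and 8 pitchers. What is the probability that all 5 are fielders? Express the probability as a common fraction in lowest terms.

9/442

There are C(17,5) = 6188 possible selections.
Selections with all fielders: C(9,5) = 126.
Probability = 126/6188 = 9/442.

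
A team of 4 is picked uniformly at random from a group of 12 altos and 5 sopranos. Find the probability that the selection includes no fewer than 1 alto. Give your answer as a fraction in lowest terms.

475/476

There are C(17,4) = 2380 ways to choose the 4.
The complement is all 4 are sopranos: C(5,4) = 5.
Probability = 1 − 5/2380 = 2375/2380 = 475/476.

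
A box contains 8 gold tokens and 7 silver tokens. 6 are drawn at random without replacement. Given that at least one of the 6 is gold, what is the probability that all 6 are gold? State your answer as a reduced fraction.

2/357

Work in counts. Selections with at least one gold: C(15,6) − C(7,6) = 5005 − 7 = 4998.
Of those, selections where all 6 are gold: C(8,6) = 28.
Conditional probability = 28/4998 = 2/357.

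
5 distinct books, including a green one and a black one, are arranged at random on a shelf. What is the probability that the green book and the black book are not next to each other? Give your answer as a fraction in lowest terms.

There are 5! = 120 arrangements.
Arrangements with the green book and the black book adjacent: 2·4! = 48.
So not adjacent: 120 − 48 = 72, probability 72/120 = 3/5.

3/5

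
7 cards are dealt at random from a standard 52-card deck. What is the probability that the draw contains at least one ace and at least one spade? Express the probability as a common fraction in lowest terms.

53122231/133784560

There are C(52,7) = 133784560 possible draws.
By inclusion-exclusion on the complements, draws missing all aces or all spades: C(48,7) + C(39,7) − C(36,7) = 73629072 + 15380937 − 8347680 = 80662329.
So draws with at least one of each: 133784560 − 80662329 = 53122231, probability 53122231/133784560.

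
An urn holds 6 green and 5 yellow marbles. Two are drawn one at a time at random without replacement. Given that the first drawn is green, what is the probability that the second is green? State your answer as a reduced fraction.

After removing one green, 10 remain: 5 green and 5 yellow.
So the probability the next is green is 5/10 = 1/2.

1/2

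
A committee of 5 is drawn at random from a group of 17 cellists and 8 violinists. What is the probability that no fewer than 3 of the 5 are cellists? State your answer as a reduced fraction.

There are C(25,5) = 53130 ways to choose the 5.
Favorable selections (no fewer than 3 cellists): C(17,3)·C(8,2) + C(17,4)·C(8,1) + C(17,5)·C(8,0) = 19040 + 19040 + 6188 = 44268.
Probability = 44268/53130 = 1054/1265.

1054/1265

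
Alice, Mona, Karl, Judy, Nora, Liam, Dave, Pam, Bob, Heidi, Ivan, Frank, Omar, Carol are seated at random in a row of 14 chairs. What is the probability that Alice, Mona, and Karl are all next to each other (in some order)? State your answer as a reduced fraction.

There are 14! = 87178291200 arrangements.
Treat the three as one block: 12! placements × 3! orders within the block = 479001600·6 = 2874009600.
Probability = 2874009600/87178291200 = 3/91.

3/91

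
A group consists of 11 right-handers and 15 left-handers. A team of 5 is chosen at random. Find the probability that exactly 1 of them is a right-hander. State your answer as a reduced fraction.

21/92

Total number of selections: C(26,5) = 65780.
Selections with exactly 1 right-hander: choose 1 of the 11 right-handers and 4 of the 15 left-handers, C(11,1)·C(15,4) = 11·1365 = 15015.
Probability = 15015/65780 = 21/92.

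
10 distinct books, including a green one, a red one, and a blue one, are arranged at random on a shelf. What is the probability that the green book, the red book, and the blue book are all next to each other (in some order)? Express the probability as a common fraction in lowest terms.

There are 10! = 3628800 arrangements.
Treat the three as one block: 8! placements × 3! orders within the block = 40320·6 = 241920.
Probability = 241920/3628800 = 1/15.

1/15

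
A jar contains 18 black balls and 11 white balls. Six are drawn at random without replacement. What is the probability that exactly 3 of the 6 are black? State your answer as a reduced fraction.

748/2639

Total number of selections: C(29,6) = 475020.
Selections with exactly 3 black: choose 3 of the 18 black and 3 of the 11 white, C(18,3)·C(11,3) = 816·165 = 134640.
Probability = 134640/475020 = 748/2639.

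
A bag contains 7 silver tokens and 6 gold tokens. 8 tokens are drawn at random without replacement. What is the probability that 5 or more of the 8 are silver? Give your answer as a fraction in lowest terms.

Total selections: C(13,8) = 1287.
Favorable selections (5 or more silver): C(7,5)·C(6,3) + C(7,6)·C(6,2) + C(7,7)·C(6,1) = 420 + 105 + 6 = 531.
Probability = 531/1287 = 59/143.

59/143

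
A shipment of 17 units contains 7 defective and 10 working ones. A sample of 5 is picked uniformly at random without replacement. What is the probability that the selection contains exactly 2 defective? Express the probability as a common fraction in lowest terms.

There are C(17,5) = 6188 ways to choose 5 from 17.
Selections with exactly 2 defective: choose 2 of the 7 defective and 3 of the 10 working, C(7,2)·C(10,3) = 21·120 = 2520.
Probability = 2520/6188 = 90/221.

90/221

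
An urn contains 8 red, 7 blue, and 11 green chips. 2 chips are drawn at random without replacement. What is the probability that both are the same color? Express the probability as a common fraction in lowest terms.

8/25

There are C(26,2) = 325 ways to draw 2 chips.
All same color: C(8,2) + C(7,2) + C(11,2) = 28 + 21 + 55 = 104.
Probability = 104/325 = 8/25.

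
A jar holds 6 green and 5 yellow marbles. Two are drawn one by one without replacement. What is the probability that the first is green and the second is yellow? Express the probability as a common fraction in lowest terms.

Multiply the conditional probabilities at each draw: 6/11 · 5/10 = 30/110 = 3/11.

3/11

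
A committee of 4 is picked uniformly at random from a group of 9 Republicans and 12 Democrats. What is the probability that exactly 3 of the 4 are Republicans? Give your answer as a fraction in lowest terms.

16/95

The sample space is all 4-subsets of the 21: C(21,4) = 5985.
Selections with exactly 3 Republicans: choose 3 of the 9 Republicans and 1 of the 12 Democrats, C(9,3)·C(12,1) = 84·12 = 1008.
Probability = 1008/5985 = 16/95.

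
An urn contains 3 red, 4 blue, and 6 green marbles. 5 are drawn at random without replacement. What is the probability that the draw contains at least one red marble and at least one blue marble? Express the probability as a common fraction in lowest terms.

There are C(13,5) = 1287 possible draws.
By inclusion-exclusion on the complements, draws missing all red or all blue: C(10,5) + C(9,5) − C(6,5) = 252 + 126 − 6 = 372.
So draws with at least one of each: 1287 − 372 = 915, probability 915/1287 = 305/429.

305/429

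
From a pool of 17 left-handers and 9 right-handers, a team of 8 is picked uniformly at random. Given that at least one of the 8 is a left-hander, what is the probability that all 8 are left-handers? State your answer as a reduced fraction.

Work in counts. Selections with at least one left-hander: C(26,8) − C(9,8) = 1562275 − 9 = 1562266.
Of those, selections where all 8 are left-handers: C(17,8) = 24310.
Conditional probability = 24310/1562266 = 715/45949.

715/45949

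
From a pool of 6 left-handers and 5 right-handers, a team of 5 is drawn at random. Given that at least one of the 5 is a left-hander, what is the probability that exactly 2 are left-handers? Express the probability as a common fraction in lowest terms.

150/461

Work in counts. Selections with at least one left-hander: C(11,5) − C(5,5) = 462 − 1 = 461.
Of those, selections where exactly 2 are left-handers: C(6,2)·C(5,3) = 15·10 = 150.
Conditional probability = 150/461.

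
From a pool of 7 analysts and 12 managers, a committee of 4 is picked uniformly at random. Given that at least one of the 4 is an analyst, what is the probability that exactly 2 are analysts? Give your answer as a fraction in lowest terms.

Work in counts. Selections with at least one analyst: C(19,4) − C(12,4) = 3876 − 495 = 3381.
Of those, selections where exactly 2 are analysts: C(7,2)·C(12,2) = 21·66 = 1386.
Conditional probability = 1386/3381 = 66/161.

66/161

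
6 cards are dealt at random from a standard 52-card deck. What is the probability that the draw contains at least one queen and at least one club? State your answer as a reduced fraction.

There are C(52,6) = 20358520 possible draws.
By inclusion-exclusion on the complements, draws missing all queens or all clubs: C(48,6) + C(39,6) − C(36,6) = 12271512 + 3262623 − 1947792 = 13586343.
So draws with at least one of each: 20358520 − 13586343 = 6772177, probability 6772177/20358520.

6772177/20358520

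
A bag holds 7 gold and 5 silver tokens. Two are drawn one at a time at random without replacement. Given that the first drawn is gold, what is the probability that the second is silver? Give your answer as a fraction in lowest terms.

5/11

After removing one gold, 11 remain: 6 gold and 5 silver.
So the probability the next is silver is 5/11.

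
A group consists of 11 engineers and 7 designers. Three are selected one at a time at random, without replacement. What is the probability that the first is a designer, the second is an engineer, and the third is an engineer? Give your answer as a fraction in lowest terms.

385/2448

Multiply the conditional probabilities at each draw: 7/18 · 11/17 · 10/16 = 770/4896 = 385/2448.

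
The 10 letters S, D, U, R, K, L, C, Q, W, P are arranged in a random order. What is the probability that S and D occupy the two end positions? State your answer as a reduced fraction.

There are 10! = 3628800 arrangements.
Place S and D at the ends in 2 ways, arrange the remaining 8 in 8! = 40320 ways: 2·40320 = 80640.
Probability = 80640/3628800 = 1/45.

1/45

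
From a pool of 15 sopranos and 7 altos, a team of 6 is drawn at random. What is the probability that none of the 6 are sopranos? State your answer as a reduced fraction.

There are C(22,6) = 74613 possible selections.
Selections with no sopranos (all altos): C(7,6) = 7.
Probability = 7/74613 = 1/10659.

1/10659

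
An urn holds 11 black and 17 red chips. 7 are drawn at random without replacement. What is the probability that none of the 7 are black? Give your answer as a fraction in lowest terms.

17/1035

There are C(28,7) = 1184040 possible selections.
Selections with no black (all red): C(17,7) = 19448.
Probability = 19448/1184040 = 17/1035.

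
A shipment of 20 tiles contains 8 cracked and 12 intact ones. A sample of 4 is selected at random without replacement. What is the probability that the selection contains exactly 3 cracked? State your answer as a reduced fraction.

The sample space is all 4-subsets of the 20: C(20,4) = 4845.
Selections with exactly 3 cracked: choose 3 of the 8 cracked and 1 of the 12 intact, C(8,3)·C(12,1) = 56·12 = 672.
Probability = 672/4845 = 224/1615.

224/1615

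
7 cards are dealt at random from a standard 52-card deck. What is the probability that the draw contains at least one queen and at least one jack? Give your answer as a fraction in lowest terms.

There are C(52,7) = 133784560 possible draws.
By inclusion-exclusion on the complements, draws missing all queens or all jacks: C(48,7) + C(48,7) − C(44,7) = 73629072 + 73629072 − 38320568 = 108937576.
So draws with at least one of each: 133784560 − 108937576 = 24846984, probability 24846984/133784560 = 3105873/16723070.

3105873/16723070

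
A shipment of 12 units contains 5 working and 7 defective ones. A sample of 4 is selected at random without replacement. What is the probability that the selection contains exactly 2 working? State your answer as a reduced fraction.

14/33

There are C(12,4) = 495 ways to choose 4 from 12.
Selections with exactly 2 working: choose 2 of the 5 working and 2 of the 7 defective, C(5,2)·C(7,2) = 10·21 = 210.
Probability = 210/495 = 14/33.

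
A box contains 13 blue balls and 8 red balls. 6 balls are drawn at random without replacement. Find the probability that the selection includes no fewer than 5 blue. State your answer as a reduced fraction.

143/646

There are C(21,6) = 54264 ways to choose the 6.
Favorable selections (no fewer than 5 blue): C(13,5)·C(8,1) + C(13,6)·C(8,0) = 10296 + 1716 = 12012.
Probability = 12012/54264 = 143/646.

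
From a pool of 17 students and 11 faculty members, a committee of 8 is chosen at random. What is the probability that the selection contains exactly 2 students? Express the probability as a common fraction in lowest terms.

272/13455

Total number of selections: C(28,8) = 3108105.
Selections with exactly 2 students: choose 2 of the 17 students and 6 of the 11 faculty members, C(17,2)·C(11,6) = 136·462 = 62832.
Probability = 62832/3108105 = 272/13455.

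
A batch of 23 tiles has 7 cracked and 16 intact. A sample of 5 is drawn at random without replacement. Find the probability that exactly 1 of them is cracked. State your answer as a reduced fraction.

1820/4807

There are C(23,5) = 33649 ways to choose 5 from 23.
Selections with exactly 1 cracked: choose 1 of the 7 cracked and 4 of the 16 intact, C(7,1)·C(16,4) = 7·1820 = 12740.
Probability = 12740/33649 = 1820/4807.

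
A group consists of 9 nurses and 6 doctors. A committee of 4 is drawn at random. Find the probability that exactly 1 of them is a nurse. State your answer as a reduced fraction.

12/91

Total number of selections: C(15,4) = 1365.
Selections with exactly 1 nurse: choose 1 of the 9 nurses and 3 of the 6 doctors, C(9,1)·C(6,3) = 9·20 = 180.
Probability = 180/1365 = 12/91.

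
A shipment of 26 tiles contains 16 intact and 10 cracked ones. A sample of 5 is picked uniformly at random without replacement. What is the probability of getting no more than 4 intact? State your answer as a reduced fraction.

There are C(26,5) = 65780 ways to choose the 5.
The complement is exactly 5 intact: C(16,5)·C(10,0) = 4368.
Probability = 1 − 4368/65780 = 61412/65780 = 1181/1265.

1181/1265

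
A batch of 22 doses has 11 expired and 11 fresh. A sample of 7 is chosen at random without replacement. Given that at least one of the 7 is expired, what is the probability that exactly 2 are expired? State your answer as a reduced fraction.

385/2579

Work in counts. Selections with at least one expired: C(22,7) − C(11,7) = 170544 − 330 = 170214.
Of those, selections where exactly 2 are expired: C(11,2)·C(11,5) = 55·462 = 25410.
Conditional probability = 25410/170214 = 385/2579.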